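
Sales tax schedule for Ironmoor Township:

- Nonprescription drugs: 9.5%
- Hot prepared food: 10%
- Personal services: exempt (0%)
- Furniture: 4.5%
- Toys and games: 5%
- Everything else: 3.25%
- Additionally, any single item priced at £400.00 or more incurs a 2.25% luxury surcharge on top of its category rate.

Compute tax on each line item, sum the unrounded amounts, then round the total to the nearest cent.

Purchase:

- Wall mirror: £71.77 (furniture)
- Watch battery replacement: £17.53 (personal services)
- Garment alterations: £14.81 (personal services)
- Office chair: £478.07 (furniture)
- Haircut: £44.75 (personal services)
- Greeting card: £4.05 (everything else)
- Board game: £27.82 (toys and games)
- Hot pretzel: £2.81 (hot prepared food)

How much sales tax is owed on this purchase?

Wall mirror £71.77: furniture → 4.5% → £3.22965
Watch battery replacement £17.53: personal services → 0% → £0.00
Garment alterations £14.81: personal services → 0% → £0.00
Office chair £478.07: furniture → 4.5% + 2.25% surcharge = 6.75% → £32.269725
Haircut £44.75: personal services → 0% → £0.00
Greeting card £4.05: everything else → 3.25% → £0.131625
Board game £27.82: toys and games → 5% → £1.391
Hot pretzel £2.81: hot prepared food → 10% → £0.281
Unrounded tax sum = £37.303 → £37.30

£37.30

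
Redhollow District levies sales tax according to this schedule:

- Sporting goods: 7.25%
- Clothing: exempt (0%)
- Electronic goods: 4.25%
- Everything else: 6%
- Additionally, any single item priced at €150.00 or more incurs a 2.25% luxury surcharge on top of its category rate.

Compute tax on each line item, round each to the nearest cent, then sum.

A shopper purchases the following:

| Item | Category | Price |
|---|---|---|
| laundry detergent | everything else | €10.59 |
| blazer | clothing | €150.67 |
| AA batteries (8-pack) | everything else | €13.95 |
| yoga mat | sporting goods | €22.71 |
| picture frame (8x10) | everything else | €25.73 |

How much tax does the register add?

Laundry detergent €10.59: everything else → 6% → €0.64
Blazer €150.67: clothing → 0% + 2.25% surcharge = 2.25% → €3.39
AA batteries (8-pack) €13.95: everything else → 6% → €0.84
Yoga mat €22.71: sporting goods → 7.25% → €1.65
Picture frame (8x10) €25.73: everything else → 6% → €1.54
Total tax = €0.64 + €3.39 + €0.84 + €1.65 + €1.54 = €8.06

€8.06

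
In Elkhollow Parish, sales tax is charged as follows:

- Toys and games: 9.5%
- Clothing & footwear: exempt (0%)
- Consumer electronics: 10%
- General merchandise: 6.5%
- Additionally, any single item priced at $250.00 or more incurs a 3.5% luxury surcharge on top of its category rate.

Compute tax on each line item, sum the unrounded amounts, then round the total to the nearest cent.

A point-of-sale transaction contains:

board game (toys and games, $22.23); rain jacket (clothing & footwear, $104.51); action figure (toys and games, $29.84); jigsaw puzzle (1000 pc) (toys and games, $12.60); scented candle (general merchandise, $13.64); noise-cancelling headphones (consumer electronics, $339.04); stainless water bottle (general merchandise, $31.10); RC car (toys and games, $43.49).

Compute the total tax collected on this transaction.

Board game $22.23: toys and games → 9.5% → $2.11185
Rain jacket $104.51: clothing & footwear → 0% → $0.00
Action figure $29.84: toys and games → 9.5% → $2.8348
Jigsaw puzzle (1000 pc) $12.60: toys and games → 9.5% → $1.197
Scented candle $13.64: general merchandise → 6.5% → $0.8866
Noise-cancelling headphones $339.04: consumer electronics → 10% + 3.5% surcharge = 13.5% → $45.7704
Stainless water bottle $31.10: general merchandise → 6.5% → $2.0215
RC car $43.49: toys and games → 9.5% → $4.13155
Unrounded tax sum = $58.9537 → $58.95

$58.95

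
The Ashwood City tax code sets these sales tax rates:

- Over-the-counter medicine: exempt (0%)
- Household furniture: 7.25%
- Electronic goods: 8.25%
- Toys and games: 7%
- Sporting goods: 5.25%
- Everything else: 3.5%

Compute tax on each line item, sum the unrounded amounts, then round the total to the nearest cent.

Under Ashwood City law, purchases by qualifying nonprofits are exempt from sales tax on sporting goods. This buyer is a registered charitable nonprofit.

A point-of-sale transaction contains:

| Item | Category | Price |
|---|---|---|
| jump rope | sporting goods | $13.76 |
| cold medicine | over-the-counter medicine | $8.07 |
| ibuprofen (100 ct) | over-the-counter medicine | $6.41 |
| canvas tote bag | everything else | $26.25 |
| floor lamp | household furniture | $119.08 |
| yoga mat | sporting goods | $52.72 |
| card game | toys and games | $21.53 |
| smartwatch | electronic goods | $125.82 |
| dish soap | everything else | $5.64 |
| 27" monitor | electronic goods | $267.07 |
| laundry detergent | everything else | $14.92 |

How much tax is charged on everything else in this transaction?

Canvas tote bag $26.25: everything else → 3.5% → $0.91875
Dish soap $5.64: everything else → 3.5% → $0.1974
Laundry detergent $14.92: everything else → 3.5% → $0.5222
Tax on everything else: unrounded sum = $1.63835 → $1.64

$1.64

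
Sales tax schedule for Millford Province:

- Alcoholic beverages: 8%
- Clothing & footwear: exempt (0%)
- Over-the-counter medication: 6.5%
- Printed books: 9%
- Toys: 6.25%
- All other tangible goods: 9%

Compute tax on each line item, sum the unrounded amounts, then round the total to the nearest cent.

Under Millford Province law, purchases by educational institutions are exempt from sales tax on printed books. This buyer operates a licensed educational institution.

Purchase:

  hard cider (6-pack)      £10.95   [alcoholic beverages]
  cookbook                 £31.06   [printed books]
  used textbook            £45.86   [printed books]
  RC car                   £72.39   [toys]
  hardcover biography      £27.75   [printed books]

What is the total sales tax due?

£5.40

Hard cider (6-pack) £10.95: alcoholic beverages → 8% → £0.876
Cookbook £31.06: printed books, buyer-exempt → 0% → £0.00
Used textbook £45.86: printed books, buyer-exempt → 0% → £0.00
RC car £72.39: toys → 6.25% → £4.524375
Hardcover biography £27.75: printed books, buyer-exempt → 0% → £0.00
Unrounded tax sum = £5.400375 → £5.40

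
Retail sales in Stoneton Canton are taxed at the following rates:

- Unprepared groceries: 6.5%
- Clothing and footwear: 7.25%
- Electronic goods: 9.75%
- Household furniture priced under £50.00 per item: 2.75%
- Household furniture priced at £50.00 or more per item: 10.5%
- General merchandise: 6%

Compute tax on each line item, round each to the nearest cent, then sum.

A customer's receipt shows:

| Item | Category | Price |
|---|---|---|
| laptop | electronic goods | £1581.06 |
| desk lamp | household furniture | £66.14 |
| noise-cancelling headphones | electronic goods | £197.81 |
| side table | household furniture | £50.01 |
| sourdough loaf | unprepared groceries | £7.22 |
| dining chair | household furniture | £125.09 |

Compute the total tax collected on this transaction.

£199.23

Laptop £1581.06: electronic goods → 9.75% → £154.15
Desk lamp £66.14: household furniture, £50.00 or more → 10.5% → £6.94
Noise-cancelling headphones £197.81: electronic goods → 9.75% → £19.29
Side table £50.01: household furniture, £50.00 or more → 10.5% → £5.25
Sourdough loaf £7.22: unprepared groceries → 6.5% → £0.47
Dining chair £125.09: household furniture, £50.00 or more → 10.5% → £13.13
Total tax = £154.15 + £6.94 + £19.29 + £5.25 + £0.47 + £13.13 = £199.23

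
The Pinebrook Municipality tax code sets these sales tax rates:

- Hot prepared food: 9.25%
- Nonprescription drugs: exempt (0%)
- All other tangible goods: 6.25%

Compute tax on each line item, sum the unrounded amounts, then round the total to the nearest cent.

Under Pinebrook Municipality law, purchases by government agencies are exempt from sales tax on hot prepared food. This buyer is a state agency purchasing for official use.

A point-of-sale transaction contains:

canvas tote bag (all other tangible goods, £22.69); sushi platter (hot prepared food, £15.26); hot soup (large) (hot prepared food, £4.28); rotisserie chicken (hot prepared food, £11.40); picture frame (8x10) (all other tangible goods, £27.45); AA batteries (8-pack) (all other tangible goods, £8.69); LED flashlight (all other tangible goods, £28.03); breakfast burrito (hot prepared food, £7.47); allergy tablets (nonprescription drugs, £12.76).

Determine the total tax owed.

£5.43

Canvas tote bag £22.69: all other tangible goods → 6.25% → £1.418125
Sushi platter £15.26: hot prepared food, buyer-exempt → 0% → £0.00
Hot soup (large) £4.28: hot prepared food, buyer-exempt → 0% → £0.00
Rotisserie chicken £11.40: hot prepared food, buyer-exempt → 0% → £0.00
Picture frame (8x10) £27.45: all other tangible goods → 6.25% → £1.715625
AA batteries (8-pack) £8.69: all other tangible goods → 6.25% → £0.543125
LED flashlight £28.03: all other tangible goods → 6.25% → £1.751875
Breakfast burrito £7.47: hot prepared food, buyer-exempt → 0% → £0.00
Allergy tablets £12.76: nonprescription drugs → 0% → £0.00
Unrounded tax sum = £5.42875 → £5.43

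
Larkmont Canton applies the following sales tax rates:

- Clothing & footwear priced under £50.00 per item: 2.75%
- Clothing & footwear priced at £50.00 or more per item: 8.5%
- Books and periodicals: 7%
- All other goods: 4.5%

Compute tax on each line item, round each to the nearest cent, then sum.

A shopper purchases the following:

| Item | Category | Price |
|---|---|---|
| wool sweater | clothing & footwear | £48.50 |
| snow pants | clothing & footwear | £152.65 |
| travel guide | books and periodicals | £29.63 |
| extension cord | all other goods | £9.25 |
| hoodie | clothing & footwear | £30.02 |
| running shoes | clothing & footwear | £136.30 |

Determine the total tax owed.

Wool sweater £48.50: clothing & footwear, under £50.00 → 2.75% → £1.33
Snow pants £152.65: clothing & footwear, £50.00 or more → 8.5% → £12.98
Travel guide £29.63: books and periodicals → 7% → £2.07
Extension cord £9.25: all other goods → 4.5% → £0.42
Hoodie £30.02: clothing & footwear, under £50.00 → 2.75% → £0.83
Running shoes £136.30: clothing & footwear, £50.00 or more → 8.5% → £11.59
Total tax = £1.33 + £12.98 + £2.07 + £0.42 + £0.83 + £11.59 = £29.22

£29.22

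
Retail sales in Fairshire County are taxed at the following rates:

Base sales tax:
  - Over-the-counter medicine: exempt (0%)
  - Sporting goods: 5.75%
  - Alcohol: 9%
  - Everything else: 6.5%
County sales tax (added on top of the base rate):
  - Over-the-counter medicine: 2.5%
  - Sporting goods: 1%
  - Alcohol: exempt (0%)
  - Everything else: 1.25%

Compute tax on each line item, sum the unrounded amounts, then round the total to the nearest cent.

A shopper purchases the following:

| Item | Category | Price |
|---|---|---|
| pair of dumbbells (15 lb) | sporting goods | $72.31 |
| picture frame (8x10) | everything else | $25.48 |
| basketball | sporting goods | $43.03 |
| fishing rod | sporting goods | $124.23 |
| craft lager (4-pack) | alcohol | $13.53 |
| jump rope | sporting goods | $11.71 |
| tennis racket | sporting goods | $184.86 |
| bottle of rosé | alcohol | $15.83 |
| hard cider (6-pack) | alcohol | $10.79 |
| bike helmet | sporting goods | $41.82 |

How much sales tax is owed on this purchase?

Pair of dumbbells (15 lb) $72.31: sporting goods → 5.75% + 1% county = 6.75% → $4.880925
Picture frame (8x10) $25.48: everything else → 6.5% + 1.25% county = 7.75% → $1.9747
Basketball $43.03: sporting goods → 5.75% + 1% county = 6.75% → $2.904525
Fishing rod $124.23: sporting goods → 5.75% + 1% county = 6.75% → $8.385525
Craft lager (4-pack) $13.53: alcohol → 9% + 0% county = 9% → $1.2177
Jump rope $11.71: sporting goods → 5.75% + 1% county = 6.75% → $0.790425
Tennis racket $184.86: sporting goods → 5.75% + 1% county = 6.75% → $12.47805
Bottle of rosé $15.83: alcohol → 9% + 0% county = 9% → $1.4247
Hard cider (6-pack) $10.79: alcohol → 9% + 0% county = 9% → $0.9711
Bike helmet $41.82: sporting goods → 5.75% + 1% county = 6.75% → $2.82285
Unrounded tax sum = $37.8505 → $37.85

$37.85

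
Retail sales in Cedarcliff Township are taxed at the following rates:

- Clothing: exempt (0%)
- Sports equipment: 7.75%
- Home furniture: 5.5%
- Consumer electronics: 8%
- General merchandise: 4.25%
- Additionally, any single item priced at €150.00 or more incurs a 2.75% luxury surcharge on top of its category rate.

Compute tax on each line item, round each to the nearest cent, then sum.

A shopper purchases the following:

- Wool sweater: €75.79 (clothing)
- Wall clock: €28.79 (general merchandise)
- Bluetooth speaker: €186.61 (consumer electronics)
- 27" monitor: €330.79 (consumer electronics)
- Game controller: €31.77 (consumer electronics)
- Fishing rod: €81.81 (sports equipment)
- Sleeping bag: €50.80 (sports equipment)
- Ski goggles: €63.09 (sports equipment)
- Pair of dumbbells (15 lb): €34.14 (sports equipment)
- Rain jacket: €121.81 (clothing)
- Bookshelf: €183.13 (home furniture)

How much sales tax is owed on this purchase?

€92.31

Wool sweater €75.79: clothing → 0% → €0.00
Wall clock €28.79: general merchandise → 4.25% → €1.22
Bluetooth speaker €186.61: consumer electronics → 8% + 2.75% surcharge = 10.75% → €20.06
27" monitor €330.79: consumer electronics → 8% + 2.75% surcharge = 10.75% → €35.56
Game controller €31.77: consumer electronics → 8% → €2.54
Fishing rod €81.81: sports equipment → 7.75% → €6.34
Sleeping bag €50.80: sports equipment → 7.75% → €3.94
Ski goggles €63.09: sports equipment → 7.75% → €4.89
Pair of dumbbells (15 lb) €34.14: sports equipment → 7.75% → €2.65
Rain jacket €121.81: clothing → 0% → €0.00
Bookshelf €183.13: home furniture → 5.5% + 2.75% surcharge = 8.25% → €15.11
Total tax = €1.22 + €20.06 + €35.56 + €2.54 + €6.34 + €3.94 + €4.89 + €2.65 + €15.11 = €92.31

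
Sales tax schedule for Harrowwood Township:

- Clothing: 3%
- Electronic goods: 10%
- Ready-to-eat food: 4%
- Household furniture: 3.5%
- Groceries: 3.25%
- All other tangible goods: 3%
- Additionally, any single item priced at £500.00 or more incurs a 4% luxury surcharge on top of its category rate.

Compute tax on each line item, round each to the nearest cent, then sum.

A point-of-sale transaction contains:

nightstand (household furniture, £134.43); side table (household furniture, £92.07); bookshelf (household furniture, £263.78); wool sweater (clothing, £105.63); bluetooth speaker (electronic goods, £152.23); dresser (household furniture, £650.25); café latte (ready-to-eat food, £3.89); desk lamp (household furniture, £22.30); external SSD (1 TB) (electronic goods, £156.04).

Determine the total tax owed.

Nightstand £134.43: household furniture → 3.5% → £4.71
Side table £92.07: household furniture → 3.5% → £3.22
Bookshelf £263.78: household furniture → 3.5% → £9.23
Wool sweater £105.63: clothing → 3% → £3.17
Bluetooth speaker £152.23: electronic goods → 10% → £15.22
Dresser £650.25: household furniture → 3.5% + 4% surcharge = 7.5% → £48.77
Café latte £3.89: ready-to-eat food → 4% → £0.16
Desk lamp £22.30: household furniture → 3.5% → £0.78
External SSD (1 TB) £156.04: electronic goods → 10% → £15.60
Total tax = £4.71 + £3.22 + £9.23 + £3.17 + £15.22 + £48.77 + £0.16 + £0.78 + £15.60 = £100.86

£100.86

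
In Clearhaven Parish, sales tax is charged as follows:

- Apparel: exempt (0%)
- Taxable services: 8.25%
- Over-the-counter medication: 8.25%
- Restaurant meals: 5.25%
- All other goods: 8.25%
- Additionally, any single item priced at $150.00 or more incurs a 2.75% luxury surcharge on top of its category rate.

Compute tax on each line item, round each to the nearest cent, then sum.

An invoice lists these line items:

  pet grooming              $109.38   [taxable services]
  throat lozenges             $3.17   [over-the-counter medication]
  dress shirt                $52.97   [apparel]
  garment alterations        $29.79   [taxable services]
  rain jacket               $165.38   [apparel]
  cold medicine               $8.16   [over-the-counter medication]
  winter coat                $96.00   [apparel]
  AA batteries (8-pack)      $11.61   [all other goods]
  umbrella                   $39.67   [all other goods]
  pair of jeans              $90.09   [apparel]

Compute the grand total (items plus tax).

$627.41

Pet grooming $109.38: taxable services → 8.25% → $9.02
Throat lozenges $3.17: over-the-counter medication → 8.25% → $0.26
Dress shirt $52.97: apparel → 0% → $0.00
Garment alterations $29.79: taxable services → 8.25% → $2.46
Rain jacket $165.38: apparel → 0% + 2.75% surcharge = 2.75% → $4.55
Cold medicine $8.16: over-the-counter medication → 8.25% → $0.67
Winter coat $96.00: apparel → 0% → $0.00
AA batteries (8-pack) $11.61: all other goods → 8.25% → $0.96
Umbrella $39.67: all other goods → 8.25% → $3.27
Pair of jeans $90.09: apparel → 0% → $0.00
Subtotal = $606.22; tax = $21.19; total due = $627.41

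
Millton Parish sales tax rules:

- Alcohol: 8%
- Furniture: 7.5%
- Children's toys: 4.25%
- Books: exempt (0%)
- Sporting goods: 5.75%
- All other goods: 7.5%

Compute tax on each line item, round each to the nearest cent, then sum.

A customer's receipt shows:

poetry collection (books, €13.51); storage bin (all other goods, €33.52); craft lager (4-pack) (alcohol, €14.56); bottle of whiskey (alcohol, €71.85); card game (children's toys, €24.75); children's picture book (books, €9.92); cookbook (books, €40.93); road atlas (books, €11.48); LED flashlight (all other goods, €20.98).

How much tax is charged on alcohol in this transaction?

€6.91

Craft lager (4-pack) €14.56: alcohol → 8% → €1.16
Bottle of whiskey €71.85: alcohol → 8% → €5.75
Tax on alcohol = €1.16 + €5.75 = €6.91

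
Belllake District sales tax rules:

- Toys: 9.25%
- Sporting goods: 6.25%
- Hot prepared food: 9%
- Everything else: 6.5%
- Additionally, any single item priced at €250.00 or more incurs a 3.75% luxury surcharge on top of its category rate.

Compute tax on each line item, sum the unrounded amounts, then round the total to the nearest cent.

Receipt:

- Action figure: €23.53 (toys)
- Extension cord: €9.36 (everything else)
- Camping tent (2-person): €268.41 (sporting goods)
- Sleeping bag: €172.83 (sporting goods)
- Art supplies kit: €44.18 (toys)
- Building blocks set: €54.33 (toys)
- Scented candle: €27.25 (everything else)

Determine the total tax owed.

Action figure €23.53: toys → 9.25% → €2.176525
Extension cord €9.36: everything else → 6.5% → €0.6084
Camping tent (2-person) €268.41: sporting goods → 6.25% + 3.75% surcharge = 10% → €26.841
Sleeping bag €172.83: sporting goods → 6.25% → €10.801875
Art supplies kit €44.18: toys → 9.25% → €4.08665
Building blocks set €54.33: toys → 9.25% → €5.025525
Scented candle €27.25: everything else → 6.5% → €1.77125
Unrounded tax sum = €51.311225 → €51.31

€51.31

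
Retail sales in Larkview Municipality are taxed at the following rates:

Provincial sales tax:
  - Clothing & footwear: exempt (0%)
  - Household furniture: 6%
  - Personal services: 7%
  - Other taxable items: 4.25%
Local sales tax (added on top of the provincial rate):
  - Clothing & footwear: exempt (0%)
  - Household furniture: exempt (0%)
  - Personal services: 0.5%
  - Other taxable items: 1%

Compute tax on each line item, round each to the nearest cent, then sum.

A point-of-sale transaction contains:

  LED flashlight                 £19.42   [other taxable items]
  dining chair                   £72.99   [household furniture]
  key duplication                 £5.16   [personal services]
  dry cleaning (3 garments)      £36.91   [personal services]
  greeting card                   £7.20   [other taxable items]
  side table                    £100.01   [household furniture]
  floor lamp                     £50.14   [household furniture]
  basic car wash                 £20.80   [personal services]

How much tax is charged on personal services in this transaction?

Key duplication £5.16: personal services → 7% + 0.5% local = 7.5% → £0.39
Dry cleaning (3 garments) £36.91: personal services → 7% + 0.5% local = 7.5% → £2.77
Basic car wash £20.80: personal services → 7% + 0.5% local = 7.5% → £1.56
Tax on personal services = £0.39 + £2.77 + £1.56 = £4.72

£4.72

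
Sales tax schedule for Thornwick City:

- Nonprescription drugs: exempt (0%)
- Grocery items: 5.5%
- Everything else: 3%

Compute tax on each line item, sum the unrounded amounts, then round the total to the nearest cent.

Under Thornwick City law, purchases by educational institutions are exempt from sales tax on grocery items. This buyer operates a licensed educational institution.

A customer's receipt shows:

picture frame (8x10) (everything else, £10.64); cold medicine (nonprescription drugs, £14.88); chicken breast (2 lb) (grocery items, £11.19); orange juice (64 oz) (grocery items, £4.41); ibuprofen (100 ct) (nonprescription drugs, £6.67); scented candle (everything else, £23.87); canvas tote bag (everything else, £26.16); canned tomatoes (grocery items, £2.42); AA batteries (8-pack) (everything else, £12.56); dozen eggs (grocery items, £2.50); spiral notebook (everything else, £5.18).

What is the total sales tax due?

£2.35

Picture frame (8x10) £10.64: everything else → 3% → £0.3192
Cold medicine £14.88: nonprescription drugs → 0% → £0.00
Chicken breast (2 lb) £11.19: grocery items, buyer-exempt → 0% → £0.00
Orange juice (64 oz) £4.41: grocery items, buyer-exempt → 0% → £0.00
Ibuprofen (100 ct) £6.67: nonprescription drugs → 0% → £0.00
Scented candle £23.87: everything else → 3% → £0.7161
Canvas tote bag £26.16: everything else → 3% → £0.7848
Canned tomatoes £2.42: grocery items, buyer-exempt → 0% → £0.00
AA batteries (8-pack) £12.56: everything else → 3% → £0.3768
Dozen eggs £2.50: grocery items, buyer-exempt → 0% → £0.00
Spiral notebook £5.18: everything else → 3% → £0.1554
Unrounded tax sum = £2.3523 → £2.35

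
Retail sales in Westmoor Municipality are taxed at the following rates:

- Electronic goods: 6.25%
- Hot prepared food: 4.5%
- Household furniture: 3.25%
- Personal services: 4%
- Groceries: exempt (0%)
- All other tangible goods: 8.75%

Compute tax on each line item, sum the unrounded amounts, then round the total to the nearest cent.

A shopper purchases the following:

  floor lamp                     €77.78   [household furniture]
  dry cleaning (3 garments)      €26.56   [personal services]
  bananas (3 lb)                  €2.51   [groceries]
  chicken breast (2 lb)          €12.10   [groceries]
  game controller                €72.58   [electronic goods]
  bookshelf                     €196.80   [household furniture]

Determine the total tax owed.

Floor lamp €77.78: household furniture → 3.25% → €2.52785
Dry cleaning (3 garments) €26.56: personal services → 4% → €1.0624
Bananas (3 lb) €2.51: groceries → 0% → €0.00
Chicken breast (2 lb) €12.10: groceries → 0% → €0.00
Game controller €72.58: electronic goods → 6.25% → €4.53625
Bookshelf €196.80: household furniture → 3.25% → €6.396
Unrounded tax sum = €14.5225 → €14.52

€14.52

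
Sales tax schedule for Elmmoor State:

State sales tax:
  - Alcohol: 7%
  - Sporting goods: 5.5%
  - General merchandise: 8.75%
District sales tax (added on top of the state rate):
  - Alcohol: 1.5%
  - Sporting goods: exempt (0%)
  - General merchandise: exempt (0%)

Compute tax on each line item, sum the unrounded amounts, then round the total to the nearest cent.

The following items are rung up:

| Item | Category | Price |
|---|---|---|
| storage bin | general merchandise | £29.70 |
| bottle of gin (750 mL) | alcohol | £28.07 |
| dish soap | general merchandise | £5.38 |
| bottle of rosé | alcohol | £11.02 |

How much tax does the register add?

£6.39

Storage bin £29.70: general merchandise → 8.75% + 0% district = 8.75% → £2.59875
Bottle of gin (750 mL) £28.07: alcohol → 7% + 1.5% district = 8.5% → £2.38595
Dish soap £5.38: general merchandise → 8.75% + 0% district = 8.75% → £0.47075
Bottle of rosé £11.02: alcohol → 7% + 1.5% district = 8.5% → £0.9367
Unrounded tax sum = £6.39215 → £6.39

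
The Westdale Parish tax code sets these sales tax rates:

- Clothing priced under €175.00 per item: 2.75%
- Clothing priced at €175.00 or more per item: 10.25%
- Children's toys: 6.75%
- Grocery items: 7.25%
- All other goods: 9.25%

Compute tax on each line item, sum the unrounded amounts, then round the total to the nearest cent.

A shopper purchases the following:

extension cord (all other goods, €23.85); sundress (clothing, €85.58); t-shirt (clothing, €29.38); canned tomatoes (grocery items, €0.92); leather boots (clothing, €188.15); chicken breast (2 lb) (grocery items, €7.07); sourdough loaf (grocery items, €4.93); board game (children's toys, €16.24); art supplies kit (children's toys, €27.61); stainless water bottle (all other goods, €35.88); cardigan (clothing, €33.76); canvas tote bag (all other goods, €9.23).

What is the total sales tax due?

€33.65

Extension cord €23.85: all other goods → 9.25% → €2.206125
Sundress €85.58: clothing, under €175.00 → 2.75% → €2.35345
T-shirt €29.38: clothing, under €175.00 → 2.75% → €0.80795
Canned tomatoes €0.92: grocery items → 7.25% → €0.0667
Leather boots €188.15: clothing, €175.00 or more → 10.25% → €19.285375
Chicken breast (2 lb) €7.07: grocery items → 7.25% → €0.512575
Sourdough loaf €4.93: grocery items → 7.25% → €0.357425
Board game €16.24: children's toys → 6.75% → €1.0962
Art supplies kit €27.61: children's toys → 6.75% → €1.863675
Stainless water bottle €35.88: all other goods → 9.25% → €3.3189
Cardigan €33.76: clothing, under €175.00 → 2.75% → €0.9284
Canvas tote bag €9.23: all other goods → 9.25% → €0.853775
Unrounded tax sum = €33.65055 → €33.65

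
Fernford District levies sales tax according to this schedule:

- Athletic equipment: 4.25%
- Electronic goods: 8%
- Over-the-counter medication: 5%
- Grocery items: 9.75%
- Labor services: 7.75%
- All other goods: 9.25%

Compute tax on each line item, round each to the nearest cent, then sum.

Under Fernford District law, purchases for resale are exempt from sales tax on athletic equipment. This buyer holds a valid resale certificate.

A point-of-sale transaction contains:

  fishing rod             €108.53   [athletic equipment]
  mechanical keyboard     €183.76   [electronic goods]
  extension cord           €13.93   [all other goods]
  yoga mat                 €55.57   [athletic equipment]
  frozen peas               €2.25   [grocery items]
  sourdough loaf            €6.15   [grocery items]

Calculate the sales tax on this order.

€16.81

Fishing rod €108.53: athletic equipment, buyer-exempt → 0% → €0.00
Mechanical keyboard €183.76: electronic goods → 8% → €14.70
Extension cord €13.93: all other goods → 9.25% → €1.29
Yoga mat €55.57: athletic equipment, buyer-exempt → 0% → €0.00
Frozen peas €2.25: grocery items → 9.75% → €0.22
Sourdough loaf €6.15: grocery items → 9.75% → €0.60
Total tax = €14.70 + €1.29 + €0.22 + €0.60 = €16.81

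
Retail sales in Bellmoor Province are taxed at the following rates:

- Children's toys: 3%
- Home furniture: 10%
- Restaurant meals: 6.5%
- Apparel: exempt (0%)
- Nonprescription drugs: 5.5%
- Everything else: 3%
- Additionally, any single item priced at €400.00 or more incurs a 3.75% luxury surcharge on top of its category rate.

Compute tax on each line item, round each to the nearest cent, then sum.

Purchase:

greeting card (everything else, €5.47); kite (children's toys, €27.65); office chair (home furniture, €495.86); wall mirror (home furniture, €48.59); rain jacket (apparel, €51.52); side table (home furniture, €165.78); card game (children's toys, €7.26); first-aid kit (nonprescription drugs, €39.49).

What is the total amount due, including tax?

Greeting card €5.47: everything else → 3% → €0.16
Kite €27.65: children's toys → 3% → €0.83
Office chair €495.86: home furniture → 10% + 3.75% surcharge = 13.75% → €68.18
Wall mirror €48.59: home furniture → 10% → €4.86
Rain jacket €51.52: apparel → 0% → €0.00
Side table €165.78: home furniture → 10% → €16.58
Card game €7.26: children's toys → 3% → €0.22
First-aid kit €39.49: nonprescription drugs → 5.5% → €2.17
Subtotal = €841.62; tax = €93.00; total due = €934.62

€934.62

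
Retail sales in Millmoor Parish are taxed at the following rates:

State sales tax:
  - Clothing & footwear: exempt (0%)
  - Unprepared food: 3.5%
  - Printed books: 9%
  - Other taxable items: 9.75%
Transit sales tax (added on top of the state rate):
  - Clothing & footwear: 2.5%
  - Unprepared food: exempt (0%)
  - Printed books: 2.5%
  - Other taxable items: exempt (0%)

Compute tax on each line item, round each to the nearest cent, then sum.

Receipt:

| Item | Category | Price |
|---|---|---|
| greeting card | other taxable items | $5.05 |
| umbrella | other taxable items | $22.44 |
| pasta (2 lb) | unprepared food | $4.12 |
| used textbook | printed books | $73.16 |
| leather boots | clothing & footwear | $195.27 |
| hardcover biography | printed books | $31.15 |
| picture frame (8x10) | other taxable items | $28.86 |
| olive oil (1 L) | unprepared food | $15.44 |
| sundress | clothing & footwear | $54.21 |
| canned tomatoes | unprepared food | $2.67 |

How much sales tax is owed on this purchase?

Greeting card $5.05: other taxable items → 9.75% + 0% transit = 9.75% → $0.49
Umbrella $22.44: other taxable items → 9.75% + 0% transit = 9.75% → $2.19
Pasta (2 lb) $4.12: unprepared food → 3.5% + 0% transit = 3.5% → $0.14
Used textbook $73.16: printed books → 9% + 2.5% transit = 11.5% → $8.41
Leather boots $195.27: clothing & footwear → 0% + 2.5% transit = 2.5% → $4.88
Hardcover biography $31.15: printed books → 9% + 2.5% transit = 11.5% → $3.58
Picture frame (8x10) $28.86: other taxable items → 9.75% + 0% transit = 9.75% → $2.81
Olive oil (1 L) $15.44: unprepared food → 3.5% + 0% transit = 3.5% → $0.54
Sundress $54.21: clothing & footwear → 0% + 2.5% transit = 2.5% → $1.36
Canned tomatoes $2.67: unprepared food → 3.5% + 0% transit = 3.5% → $0.09
Total tax = $0.49 + $2.19 + $0.14 + $8.41 + $4.88 + $3.58 + $2.81 + $0.54 + $1.36 + $0.09 = $24.49

$24.49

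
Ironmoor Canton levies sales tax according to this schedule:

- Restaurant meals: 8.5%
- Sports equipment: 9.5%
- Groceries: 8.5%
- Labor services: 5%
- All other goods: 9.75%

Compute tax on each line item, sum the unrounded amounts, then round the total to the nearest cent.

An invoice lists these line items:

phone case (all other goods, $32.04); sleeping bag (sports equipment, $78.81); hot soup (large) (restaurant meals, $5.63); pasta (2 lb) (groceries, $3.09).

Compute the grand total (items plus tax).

Phone case $32.04: all other goods → 9.75% → $3.1239
Sleeping bag $78.81: sports equipment → 9.5% → $7.48695
Hot soup (large) $5.63: restaurant meals → 8.5% → $0.47855
Pasta (2 lb) $3.09: groceries → 8.5% → $0.26265
Subtotal = $119.57; unrounded tax = $11.35205 → $11.35; total due = $130.92

$130.92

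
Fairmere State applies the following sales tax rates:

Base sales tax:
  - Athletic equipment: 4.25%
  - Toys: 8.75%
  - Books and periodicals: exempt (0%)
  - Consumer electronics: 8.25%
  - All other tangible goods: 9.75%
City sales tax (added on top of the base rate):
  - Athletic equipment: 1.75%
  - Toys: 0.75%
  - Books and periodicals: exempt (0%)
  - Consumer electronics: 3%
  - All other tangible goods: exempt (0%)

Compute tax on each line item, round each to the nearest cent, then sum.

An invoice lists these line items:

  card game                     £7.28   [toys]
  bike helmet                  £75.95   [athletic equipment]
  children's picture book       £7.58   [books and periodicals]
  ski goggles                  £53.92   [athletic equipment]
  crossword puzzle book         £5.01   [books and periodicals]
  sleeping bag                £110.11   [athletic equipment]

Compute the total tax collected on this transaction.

Card game £7.28: toys → 8.75% + 0.75% city = 9.5% → £0.69
Bike helmet £75.95: athletic equipment → 4.25% + 1.75% city = 6% → £4.56
Children's picture book £7.58: books and periodicals → 0% + 0% city = 0% → £0.00
Ski goggles £53.92: athletic equipment → 4.25% + 1.75% city = 6% → £3.24
Crossword puzzle book £5.01: books and periodicals → 0% + 0% city = 0% → £0.00
Sleeping bag £110.11: athletic equipment → 4.25% + 1.75% city = 6% → £6.61
Total tax = £0.69 + £4.56 + £3.24 + £6.61 = £15.10

£15.10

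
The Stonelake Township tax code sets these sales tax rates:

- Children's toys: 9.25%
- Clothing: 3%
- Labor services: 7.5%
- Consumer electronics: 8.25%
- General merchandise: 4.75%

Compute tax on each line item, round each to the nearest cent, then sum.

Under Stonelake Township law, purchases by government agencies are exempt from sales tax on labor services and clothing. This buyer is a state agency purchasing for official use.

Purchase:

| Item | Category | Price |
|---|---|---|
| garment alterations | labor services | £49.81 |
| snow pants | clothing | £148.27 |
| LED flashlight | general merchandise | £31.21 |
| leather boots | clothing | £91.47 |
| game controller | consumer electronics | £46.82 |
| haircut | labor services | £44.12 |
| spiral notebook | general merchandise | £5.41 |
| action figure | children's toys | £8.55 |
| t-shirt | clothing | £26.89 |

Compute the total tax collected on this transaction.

Garment alterations £49.81: labor services, buyer-exempt → 0% → £0.00
Snow pants £148.27: clothing, buyer-exempt → 0% → £0.00
LED flashlight £31.21: general merchandise → 4.75% → £1.48
Leather boots £91.47: clothing, buyer-exempt → 0% → £0.00
Game controller £46.82: consumer electronics → 8.25% → £3.86
Haircut £44.12: labor services, buyer-exempt → 0% → £0.00
Spiral notebook £5.41: general merchandise → 4.75% → £0.26
Action figure £8.55: children's toys → 9.25% → £0.79
T-shirt £26.89: clothing, buyer-exempt → 0% → £0.00
Total tax = £1.48 + £3.86 + £0.26 + £0.79 = £6.39

£6.39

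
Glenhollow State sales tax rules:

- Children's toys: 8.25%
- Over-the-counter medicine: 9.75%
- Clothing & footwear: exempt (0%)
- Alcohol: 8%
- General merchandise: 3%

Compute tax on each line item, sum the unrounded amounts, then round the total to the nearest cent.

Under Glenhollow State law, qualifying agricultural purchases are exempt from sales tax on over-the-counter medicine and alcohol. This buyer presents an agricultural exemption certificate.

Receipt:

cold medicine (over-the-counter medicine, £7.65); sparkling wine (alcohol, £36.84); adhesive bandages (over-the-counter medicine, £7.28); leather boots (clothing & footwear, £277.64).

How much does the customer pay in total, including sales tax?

Cold medicine £7.65: over-the-counter medicine, buyer-exempt → 0% → £0.00
Sparkling wine £36.84: alcohol, buyer-exempt → 0% → £0.00
Adhesive bandages £7.28: over-the-counter medicine, buyer-exempt → 0% → £0.00
Leather boots £277.64: clothing & footwear → 0% → £0.00
Subtotal = £329.41; unrounded tax = £0.00 → £0.00; total due = £329.41

£329.41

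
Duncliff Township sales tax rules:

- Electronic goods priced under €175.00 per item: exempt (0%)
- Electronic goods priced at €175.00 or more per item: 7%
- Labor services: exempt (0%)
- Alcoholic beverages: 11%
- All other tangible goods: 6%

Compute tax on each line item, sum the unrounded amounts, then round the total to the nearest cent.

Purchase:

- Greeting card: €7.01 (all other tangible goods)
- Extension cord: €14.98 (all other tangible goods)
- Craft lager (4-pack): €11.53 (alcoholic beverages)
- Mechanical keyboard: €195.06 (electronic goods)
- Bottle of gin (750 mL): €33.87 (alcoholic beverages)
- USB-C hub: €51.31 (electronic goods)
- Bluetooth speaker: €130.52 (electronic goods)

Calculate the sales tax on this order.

Greeting card €7.01: all other tangible goods → 6% → €0.4206
Extension cord €14.98: all other tangible goods → 6% → €0.8988
Craft lager (4-pack) €11.53: alcoholic beverages → 11% → €1.2683
Mechanical keyboard €195.06: electronic goods, €175.00 or more → 7% → €13.6542
Bottle of gin (750 mL) €33.87: alcoholic beverages → 11% → €3.7257
USB-C hub €51.31: electronic goods, under €175.00 → 0% → €0.00
Bluetooth speaker €130.52: electronic goods, under €175.00 → 0% → €0.00
Unrounded tax sum = €19.9676 → €19.97

€19.97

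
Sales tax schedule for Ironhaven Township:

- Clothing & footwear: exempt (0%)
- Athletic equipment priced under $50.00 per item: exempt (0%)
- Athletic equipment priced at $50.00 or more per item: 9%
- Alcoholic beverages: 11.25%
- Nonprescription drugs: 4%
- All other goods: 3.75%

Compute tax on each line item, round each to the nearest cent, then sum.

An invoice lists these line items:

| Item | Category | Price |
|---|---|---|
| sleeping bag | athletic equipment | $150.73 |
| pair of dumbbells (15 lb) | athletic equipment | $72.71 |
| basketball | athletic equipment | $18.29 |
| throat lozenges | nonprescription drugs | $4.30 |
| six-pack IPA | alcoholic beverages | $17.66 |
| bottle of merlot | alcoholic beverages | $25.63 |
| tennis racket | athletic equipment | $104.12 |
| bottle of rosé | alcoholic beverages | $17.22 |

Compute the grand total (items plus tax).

Sleeping bag $150.73: athletic equipment, $50.00 or more → 9% → $13.57
Pair of dumbbells (15 lb) $72.71: athletic equipment, $50.00 or more → 9% → $6.54
Basketball $18.29: athletic equipment, under $50.00 → 0% → $0.00
Throat lozenges $4.30: nonprescription drugs → 4% → $0.17
Six-pack IPA $17.66: alcoholic beverages → 11.25% → $1.99
Bottle of merlot $25.63: alcoholic beverages → 11.25% → $2.88
Tennis racket $104.12: athletic equipment, $50.00 or more → 9% → $9.37
Bottle of rosé $17.22: alcoholic beverages → 11.25% → $1.94
Subtotal = $410.66; tax = $36.46; total due = $447.12

$447.12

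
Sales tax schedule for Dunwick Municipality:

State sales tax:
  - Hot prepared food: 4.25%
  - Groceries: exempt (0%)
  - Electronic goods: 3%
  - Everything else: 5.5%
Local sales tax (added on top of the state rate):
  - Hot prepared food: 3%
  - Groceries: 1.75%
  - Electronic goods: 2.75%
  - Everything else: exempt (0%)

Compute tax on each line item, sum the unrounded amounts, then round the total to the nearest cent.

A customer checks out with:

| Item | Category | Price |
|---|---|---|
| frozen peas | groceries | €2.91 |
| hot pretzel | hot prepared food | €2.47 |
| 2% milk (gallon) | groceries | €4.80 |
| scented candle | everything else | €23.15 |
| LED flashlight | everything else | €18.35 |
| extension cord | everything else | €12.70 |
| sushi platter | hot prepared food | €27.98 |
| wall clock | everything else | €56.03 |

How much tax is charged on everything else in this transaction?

Scented candle €23.15: everything else → 5.5% + 0% local = 5.5% → €1.27325
LED flashlight €18.35: everything else → 5.5% + 0% local = 5.5% → €1.00925
Extension cord €12.70: everything else → 5.5% + 0% local = 5.5% → €0.6985
Wall clock €56.03: everything else → 5.5% + 0% local = 5.5% → €3.08165
Tax on everything else: unrounded sum = €6.06265 → €6.06

€6.06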